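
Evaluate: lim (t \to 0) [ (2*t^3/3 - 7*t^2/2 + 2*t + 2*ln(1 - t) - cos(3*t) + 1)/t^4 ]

Substitution gives 0/0; apply L'Hôpital's rule 4 times.
After differentiating numerator and denominator 4 times the quotient is (-81*cos(3*t) - 12/(t - 1)^4)/(24); at t = 0 this is -31/8.

-31/8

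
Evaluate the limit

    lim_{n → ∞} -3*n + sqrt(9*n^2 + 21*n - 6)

This has the form ∞ − ∞. Multiply and divide by the conjugate √(9*n^2 + 21*n - 6) + 3n.
That gives (21n - 6) / (√(9*n^2 + 21*n - 6) + 3n).
Divide numerator and denominator by n: the limit is 21/(2·3) = 7/2.

7/2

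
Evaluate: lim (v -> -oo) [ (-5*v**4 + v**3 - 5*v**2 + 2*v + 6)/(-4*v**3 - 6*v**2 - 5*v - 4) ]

The numerator has higher degree (4 > 3); the quotient behaves like (-5/(-4))·v^1 for large |v|.
As v → −∞ this diverges to -∞.

-∞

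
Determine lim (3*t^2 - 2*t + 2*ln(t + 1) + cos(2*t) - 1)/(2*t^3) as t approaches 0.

Substitution gives 0/0; apply L'Hôpital's rule 3 times.
After differentiating numerator and denominator 3 times the quotient is (8*sin(2*t) + 4/(t + 1)^3)/(12); at t = 0 this is 1/3.

1/3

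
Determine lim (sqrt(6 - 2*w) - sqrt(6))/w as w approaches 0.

-√(6)/6

A 0/0 form; rationalise with √(6 - 2w) + √6. This collapses the numerator to -2w, leaving -2/(√(6 - 2w) + √6) → -2/(2√6) = -√(6)/6.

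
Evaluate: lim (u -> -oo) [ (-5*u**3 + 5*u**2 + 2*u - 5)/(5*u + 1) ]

-∞

The numerator has higher degree (3 > 1); the quotient behaves like (-5/(5))·u^2 for large |u|.
As u → −∞ this diverges to -∞.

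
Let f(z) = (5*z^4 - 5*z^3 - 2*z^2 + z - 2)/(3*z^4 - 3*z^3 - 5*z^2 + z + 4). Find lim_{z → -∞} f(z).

5/3

Numerator and denominator both have degree 4.
Dividing every term by z^4, all lower-order terms vanish and the limit is the ratio of leading coefficients, 5/(3) = 5/3.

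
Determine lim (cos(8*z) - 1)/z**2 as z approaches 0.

Direct substitution gives 0/0.
Apply L'Hôpital: lim (-8*sin(8*z))/(2*z), still 0/0.
After 2 applications of L'Hôpital's rule the quotient is (-64*cos(8*z))/(2); substituting z = 0 gives -32.

-32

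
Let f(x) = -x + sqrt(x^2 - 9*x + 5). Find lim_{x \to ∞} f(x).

-9/2

This has the form ∞ − ∞. Multiply and divide by the conjugate √(x^2 - 9*x + 5) + x.
That gives (-9x + 5) / (√(x^2 - 9*x + 5) + x).
Divide numerator and denominator by x: the limit is -9/(2·1) = -9/2.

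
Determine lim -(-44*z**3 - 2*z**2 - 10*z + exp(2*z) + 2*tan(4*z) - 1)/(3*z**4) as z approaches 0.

-2/9

Substitution gives 0/0; apply L'Hôpital's rule 4 times.
After differentiating numerator and denominator 4 times the quotient is (16*e^(2*z) + 12288*tan(4*z)^5 + 20480*tan(4*z)^3 + 8192*tan(4*z))/(-72); at z = 0 this is -2/9.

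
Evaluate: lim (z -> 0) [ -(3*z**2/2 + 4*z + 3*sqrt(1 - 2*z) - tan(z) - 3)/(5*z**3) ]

Substitution gives 0/0; apply L'Hôpital's rule 3 times.
After differentiating numerator and denominator 3 times the quotient is (4/cos(z)^2 - 6/cos(z)^4 - 9/(1 - 2*z)^(5/2))/(-30); at z = 0 this is 11/30.

11/30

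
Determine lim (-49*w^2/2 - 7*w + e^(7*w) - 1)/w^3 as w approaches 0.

Direct substitution gives 0/0.
Apply L'Hôpital: lim (-49*w + 7*e^(7*w) - 7)/(3*w^2), still 0/0.
Apply L'Hôpital: lim (49*e^(7*w) - 49)/(6*w), still 0/0.
After 3 applications of L'Hôpital's rule the quotient is (343*e^(7*w))/(6); substituting w = 0 gives 343/6.

343/6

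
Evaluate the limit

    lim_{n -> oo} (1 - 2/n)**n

e^(-2)

Write it as [(1 - 2/n)^n]^(1) · (1 - 2/n)^(0). The bracketed term tends to e^(-2) and the second factor to 1, so the limit is e^(-2).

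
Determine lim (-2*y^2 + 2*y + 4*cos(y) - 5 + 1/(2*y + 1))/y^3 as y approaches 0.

-8

Substitution gives 0/0; apply L'Hôpital's rule 3 times.
After differentiating numerator and denominator 3 times the quotient is (4*sin(y) - 48/(2*y + 1)^4)/(6); at y = 0 this is -8.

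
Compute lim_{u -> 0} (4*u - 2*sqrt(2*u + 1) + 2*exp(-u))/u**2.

Substitution gives 0/0; apply L'Hôpital's rule 2 times.
After differentiating numerator and denominator 2 times the quotient is (2*e^(-u) + 2/(2*u + 1)^(3/2))/(2); at u = 0 this is 2.

2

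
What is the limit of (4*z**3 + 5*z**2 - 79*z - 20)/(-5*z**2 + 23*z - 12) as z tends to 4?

-9

At z = 4 both the top and bottom vanish — a removable singularity. Factoring out (z - 4) from each leaves (4*z^2 + 21*z + 5)/(3 - 5*z), which at z = 4 equals -9.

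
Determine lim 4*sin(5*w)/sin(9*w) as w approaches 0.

Substitution gives 0/0.
Divide numerator and denominator by w: sin(5w)/w → 5 and sin(9w)/w → 9, so the limit is 4·5/9 = 20/9.

20/9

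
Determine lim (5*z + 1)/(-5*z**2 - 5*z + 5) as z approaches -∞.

0

The denominator has degree 2 and the numerator degree 1. Dividing numerator and denominator by z^2 sends every term to 0 except the leading denominator term, so the limit is 0.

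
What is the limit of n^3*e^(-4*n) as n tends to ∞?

0

Write as n^3/e^{4n}, an ∞/∞ form.
Exponential growth dominates any polynomial, so repeated L'Hôpital (or the standard result) gives 0.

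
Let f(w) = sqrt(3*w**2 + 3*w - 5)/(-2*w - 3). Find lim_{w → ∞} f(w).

For large |w|, √(3*w^2 + 3*w - 5) ≈ √3·|w| and the denominator ≈ -2w.
Since w → +∞, |w| = w, giving √3/(-2) = -√(3)/2.

-√(3)/2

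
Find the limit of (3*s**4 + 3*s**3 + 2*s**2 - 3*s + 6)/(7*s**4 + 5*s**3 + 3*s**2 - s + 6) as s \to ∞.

3/7

Numerator and denominator both have degree 4.
Dividing every term by s^4, all lower-order terms vanish and the limit is the ratio of leading coefficients, 3/(7) = 3/7.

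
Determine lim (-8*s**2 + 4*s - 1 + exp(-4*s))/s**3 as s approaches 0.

Direct substitution gives 0/0.
Apply L'Hôpital: lim (-16*s + 4 - 4*e^(-4*s))/(3*s^2), still 0/0.
Apply L'Hôpital: lim (-16 + 16*e^(-4*s))/(6*s), still 0/0.
After 3 applications of L'Hôpital's rule the quotient is (-64*e^(-4*s))/(6); substituting s = 0 gives -32/3.

-32/3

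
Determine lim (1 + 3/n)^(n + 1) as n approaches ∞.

Write it as [(1 + 3/n)^n]^(1) · (1 + 3/n)^(1). The bracketed term tends to e^(3) and the second factor to 1, so the limit is e^(3).

e^(3)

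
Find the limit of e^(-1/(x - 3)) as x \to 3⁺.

0

As x → 3⁺, -1/(x - 3) → −∞, so e^(-1/(x - 3)) → 0.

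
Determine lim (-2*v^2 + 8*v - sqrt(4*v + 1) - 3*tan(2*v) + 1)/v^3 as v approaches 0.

Substitution gives 0/0; apply L'Hôpital's rule 3 times.
After differentiating numerator and denominator 3 times the quotient is (-96*tan(2*v)^2/cos(2*v)^2 - 48/cos(2*v)^4 - 24/(4*v + 1)^(5/2))/(6); at v = 0 this is -12.

-12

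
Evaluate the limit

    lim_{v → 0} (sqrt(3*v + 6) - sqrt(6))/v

√(6)/4

A 0/0 form; rationalise with √(6 + 3v) + √6. This collapses the numerator to 3v, leaving 3/(√(6 + 3v) + √6) → 3/(2√6) = √(6)/4.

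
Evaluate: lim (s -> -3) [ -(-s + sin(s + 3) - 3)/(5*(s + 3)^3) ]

Direct substitution gives 0/0.
Apply L'Hôpital: lim (cos(s + 3) - 1)/(-15*(s + 3)^2), still 0/0.
Apply L'Hôpital: lim (-sin(s + 3))/(-30*s - 90), still 0/0.
After 3 applications of L'Hôpital's rule the quotient is (-cos(s + 3))/(-30); substituting s = -3 gives 1/30.

1/30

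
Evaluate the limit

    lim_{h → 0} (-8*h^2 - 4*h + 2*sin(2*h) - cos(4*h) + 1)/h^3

-8/3

Substitution gives 0/0; apply L'Hôpital's rule 3 times.
After differentiating numerator and denominator 3 times the quotient is (-64*sin(4*h) - 16*cos(2*h))/(6); at h = 0 this is -8/3.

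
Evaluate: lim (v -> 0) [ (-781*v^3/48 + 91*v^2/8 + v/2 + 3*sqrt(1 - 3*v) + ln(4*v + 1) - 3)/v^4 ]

-9407/128

Substitution gives 0/0; apply L'Hôpital's rule 4 times.
After differentiating numerator and denominator 4 times the quotient is (-1536/(4*v + 1)^4 - 3645/(16*(1 - 3*v)^(7/2)))/(24); at v = 0 this is -9407/128.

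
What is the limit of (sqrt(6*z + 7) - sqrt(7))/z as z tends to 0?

3*√(7)/7

A 0/0 form; rationalise with √(7 + 6z) + √7. This collapses the numerator to 6z, leaving 6/(√(7 + 6z) + √7) → 6/(2√7) = 3*√(7)/7.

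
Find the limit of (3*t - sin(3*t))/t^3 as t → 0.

9/2

Direct substitution gives 0/0.
Apply L'Hôpital: lim (3 - 3*cos(3*t))/(3*t^2), still 0/0.
Apply L'Hôpital: lim (9*sin(3*t))/(6*t), still 0/0.
After 3 applications of L'Hôpital's rule the quotient is (27*cos(3*t))/(6); substituting t = 0 gives 9/2.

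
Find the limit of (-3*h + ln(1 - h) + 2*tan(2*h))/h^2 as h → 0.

Substitution gives 0/0; apply L'Hôpital's rule 2 times.
After differentiating numerator and denominator 2 times the quotient is (16*tan(2*h)/cos(2*h)^2 - 1/(h - 1)^2)/(2); at h = 0 this is -1/2.

-1/2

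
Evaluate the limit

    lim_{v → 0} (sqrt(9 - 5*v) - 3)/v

A 0/0 form; rationalise with √(9 - 5v) + √9. This collapses the numerator to -5v, leaving -5/(√(9 - 5v) + √9) → -5/(2√9) = -5/6.

-5/6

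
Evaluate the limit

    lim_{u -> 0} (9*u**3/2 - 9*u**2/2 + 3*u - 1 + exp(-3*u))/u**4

27/8

Direct substitution gives 0/0.
Apply L'Hôpital: lim (27*u^2/2 - 9*u + 3 - 3*e^(-3*u))/(4*u^3), still 0/0.
Apply L'Hôpital: lim (27*u - 9 + 9*e^(-3*u))/(12*u^2), still 0/0.
Apply L'Hôpital: lim (27 - 27*e^(-3*u))/(24*u), still 0/0.
After 4 applications of L'Hôpital's rule the quotient is (81*e^(-3*u))/(24); substituting u = 0 gives 27/8.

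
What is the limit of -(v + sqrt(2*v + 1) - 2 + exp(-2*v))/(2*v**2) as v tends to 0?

-3/4

Substitution gives 0/0; apply L'Hôpital's rule 2 times.
After differentiating numerator and denominator 2 times the quotient is (4*e^(-2*v) - 1/(2*v + 1)^(3/2))/(-4); at v = 0 this is -3/4.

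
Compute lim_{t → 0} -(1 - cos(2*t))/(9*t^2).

Substitution gives 0/0.
Use (1 − cos u)/u² → 1/2 with u = 2t: the limit is 2²/(2·(-9)) = -2/9.

-2/9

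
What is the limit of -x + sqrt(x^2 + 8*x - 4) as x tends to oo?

4

An ∞ − ∞ form. Rationalising with the conjugate, the difference becomes (8x - 4) / (√(x^2 + 8*x - 4) + x).
For large x the denominator behaves like 2·x, so the quotient tends to 8/2 = 4.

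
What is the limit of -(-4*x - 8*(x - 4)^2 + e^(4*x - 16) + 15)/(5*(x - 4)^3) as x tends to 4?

-32/15

Direct substitution gives 0/0.
Apply L'Hôpital: lim (-16*x + 4*e^(4*x - 16) + 60)/(-15*(x - 4)^2), still 0/0.
Apply L'Hôpital: lim (16*e^(4*x - 16) - 16)/(120 - 30*x), still 0/0.
After 3 applications of L'Hôpital's rule the quotient is (64*e^(4*x - 16))/(-30); substituting x = 4 gives -32/15.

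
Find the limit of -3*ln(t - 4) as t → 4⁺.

As t → 4⁺, t - 4 → 0⁺ and ln(t - 4) → −∞.
Multiplying by -3 gives ∞.

∞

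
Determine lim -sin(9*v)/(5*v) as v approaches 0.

Substitution gives 0/0.
Write it as (9/(-5))·sin(9v)/(9v); since sin(u)/u → 1, the limit is -9/5.

-9/5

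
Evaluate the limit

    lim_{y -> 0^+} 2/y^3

As y → 0⁺, (y) → 0⁺, so (y)^3 → 0⁺ and 2/(y)^3 → ∞.

∞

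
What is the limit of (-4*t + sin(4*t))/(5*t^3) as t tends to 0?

-32/15

Direct substitution gives 0/0.
Apply L'Hôpital: lim (4*cos(4*t) - 4)/(15*t^2), still 0/0.
Apply L'Hôpital: lim (-16*sin(4*t))/(30*t), still 0/0.
After 3 applications of L'Hôpital's rule the quotient is (-64*cos(4*t))/(30); substituting t = 0 gives -32/15.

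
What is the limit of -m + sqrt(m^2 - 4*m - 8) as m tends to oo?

This has the form ∞ − ∞. Multiply and divide by the conjugate √(m^2 - 4*m - 8) + m.
That gives (-4m - 8) / (√(m^2 - 4*m - 8) + m).
Divide numerator and denominator by m: the limit is -4/(2·1) = -2.

-2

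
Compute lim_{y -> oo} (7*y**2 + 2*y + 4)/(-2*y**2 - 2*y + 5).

-7/2

Numerator and denominator both have degree 2.
Dividing every term by y^2, all lower-order terms vanish and the limit is the ratio of leading coefficients, 7/(-2) = -7/2.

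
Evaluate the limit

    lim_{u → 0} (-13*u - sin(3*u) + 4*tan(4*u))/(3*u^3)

Substitution gives 0/0; apply L'Hôpital's rule 3 times.
After differentiating numerator and denominator 3 times the quotient is (27*cos(3*u) + 1536*tan(4*u)^4 + 2048*tan(4*u)^2 + 512)/(18); at u = 0 this is 539/18.

539/18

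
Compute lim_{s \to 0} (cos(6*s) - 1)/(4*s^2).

-9/2

Direct substitution gives 0/0.
Apply L'Hôpital: lim (-6*sin(6*s))/(8*s), still 0/0.
After 2 applications of L'Hôpital's rule the quotient is (-36*cos(6*s))/(8); substituting s = 0 gives -9/2.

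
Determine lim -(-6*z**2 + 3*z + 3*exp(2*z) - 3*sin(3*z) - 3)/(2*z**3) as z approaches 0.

Substitution gives 0/0 (the numerator vanishes to order 3).
Expand each term to order z^3: the coefficient of z^3 in -3·sin(3z) is 27/2 and in 3·e^(2z) is 4.
Lower-order terms cancel with the polynomial part, so the numerator is (35/2)·z^3 + o(z^3), and the limit is (35/2)/(-2) = -35/4.

-35/4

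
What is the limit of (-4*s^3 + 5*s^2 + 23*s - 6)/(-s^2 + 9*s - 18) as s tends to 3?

-55/3

Since s = 3 makes numerator and denominator zero, (s - 3) divides both.
Cancelling it gives (-4*s^2 - 7*s + 2)/(6 - s); now plug in s = 3 to get -55/3.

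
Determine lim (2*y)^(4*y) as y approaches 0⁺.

1

Base → 0⁺ and exponent → 0⁺: a 0^0 form.
Take logs: 4y·ln(2y). This is 0·(−∞); rewriting as ln(2y)/(1/(4y)) and applying L'Hôpital gives 0.
Hence the limit is e^0 = 1.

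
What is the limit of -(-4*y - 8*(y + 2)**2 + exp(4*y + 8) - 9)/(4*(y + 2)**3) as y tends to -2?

Direct substitution gives 0/0.
Apply L'Hôpital: lim (-16*y + 4*e^(4*y + 8) - 36)/(-12*(y + 2)^2), still 0/0.
Apply L'Hôpital: lim (16*e^(4*y + 8) - 16)/(-24*y - 48), still 0/0.
After 3 applications of L'Hôpital's rule the quotient is (64*e^(4*y + 8))/(-24); substituting y = -2 gives -8/3.

-8/3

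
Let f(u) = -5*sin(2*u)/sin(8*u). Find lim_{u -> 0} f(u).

Substitution gives 0/0.
Divide numerator and denominator by u: sin(2u)/u → 2 and sin(8u)/u → 8, so the limit is -5·2/8 = -5/4.

-5/4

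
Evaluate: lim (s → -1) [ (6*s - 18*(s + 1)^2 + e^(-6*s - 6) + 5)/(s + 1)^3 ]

-36

Direct substitution gives 0/0.
Apply L'Hôpital: lim (-36*s - 6*e^(-6*s - 6) - 30)/(3*(s + 1)^2), still 0/0.
Apply L'Hôpital: lim (36*e^(-6*s - 6) - 36)/(6*s + 6), still 0/0.
After 3 applications of L'Hôpital's rule the quotient is (-216*e^(-6*s - 6))/(6); substituting s = -1 gives -36.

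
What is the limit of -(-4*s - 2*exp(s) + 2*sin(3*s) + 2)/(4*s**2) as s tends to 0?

1/4

Substitution gives 0/0 (the numerator vanishes to order 2).
Expand each term to order s^2: the coefficient of s^2 in -2·e^(s) is -1 and in 2·sin(3s) is 0.
Lower-order terms cancel with the polynomial part, so the numerator is (-1)·s^2 + o(s^2), and the limit is (-1)/(-4) = 1/4.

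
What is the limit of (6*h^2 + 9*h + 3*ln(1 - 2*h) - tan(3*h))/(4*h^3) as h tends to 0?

-17/4

Substitution gives 0/0; apply L'Hôpital's rule 3 times.
After differentiating numerator and denominator 3 times the quotient is (6*(36*(2*h - 1)^3*(cos(6*h) - 2)/(cos(6*h) + 1)^2 + 8)/(2*h - 1)^3)/(24); at h = 0 this is -17/4.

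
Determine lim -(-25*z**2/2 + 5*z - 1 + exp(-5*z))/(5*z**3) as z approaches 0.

25/6

Direct substitution gives 0/0.
Apply L'Hôpital: lim (-25*z + 5 - 5*e^(-5*z))/(-15*z^2), still 0/0.
Apply L'Hôpital: lim (-25 + 25*e^(-5*z))/(-30*z), still 0/0.
After 3 applications of L'Hôpital's rule the quotient is (-125*e^(-5*z))/(-30); substituting z = 0 gives 25/6.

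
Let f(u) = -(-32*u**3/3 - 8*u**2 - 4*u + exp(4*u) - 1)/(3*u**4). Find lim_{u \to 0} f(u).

-32/9

Direct substitution gives 0/0.
Apply L'Hôpital: lim (-32*u^2 - 16*u + 4*e^(4*u) - 4)/(-12*u^3), still 0/0.
Apply L'Hôpital: lim (-64*u + 16*e^(4*u) - 16)/(-36*u^2), still 0/0.
Apply L'Hôpital: lim (64*e^(4*u) - 64)/(-72*u), still 0/0.
After 4 applications of L'Hôpital's rule the quotient is (256*e^(4*u))/(-72); substituting u = 0 gives -32/9.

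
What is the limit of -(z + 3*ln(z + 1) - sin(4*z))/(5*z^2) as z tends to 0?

Substitution gives 0/0 (the numerator vanishes to order 2).
Expand each term to order z^2: the coefficient of z^2 in −sin(4z) is 0 and in 3·ln(1 + z) is -3/2.
Lower-order terms cancel with the polynomial part, so the numerator is (-3/2)·z^2 + o(z^2), and the limit is (-3/2)/(-5) = 3/10.

3/10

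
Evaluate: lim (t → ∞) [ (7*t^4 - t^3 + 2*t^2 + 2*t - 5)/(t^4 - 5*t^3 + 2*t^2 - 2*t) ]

7

Numerator and denominator both have degree 4.
Dividing every term by t^4, all lower-order terms vanish and the limit is the ratio of leading coefficients, 7/(1) = 7.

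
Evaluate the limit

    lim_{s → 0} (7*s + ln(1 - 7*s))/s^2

Direct substitution gives 0/0.
Apply L'Hôpital: lim (7 - 7/(1 - 7*s))/(2*s), still 0/0.
After 2 applications of L'Hôpital's rule the quotient is (-49/(1 - 7*s)^2)/(2); substituting s = 0 gives -49/2.

-49/2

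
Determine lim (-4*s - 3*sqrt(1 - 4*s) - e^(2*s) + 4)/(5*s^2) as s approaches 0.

Substitution gives 0/0; apply L'Hôpital's rule 2 times.
After differentiating numerator and denominator 2 times the quotient is (-4*e^(2*s) + 12/(1 - 4*s)^(3/2))/(10); at s = 0 this is 4/5.

4/5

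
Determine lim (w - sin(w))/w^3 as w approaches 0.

1/6

Direct substitution gives 0/0.
Apply L'Hôpital: lim (1 - cos(w))/(3*w^2), still 0/0.
Apply L'Hôpital: lim (sin(w))/(6*w), still 0/0.
After 3 applications of L'Hôpital's rule the quotient is (cos(w))/(6); substituting w = 0 gives 1/6.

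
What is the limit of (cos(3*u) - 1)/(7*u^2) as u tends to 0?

-9/14

Direct substitution gives 0/0.
Apply L'Hôpital: lim (-3*sin(3*u))/(14*u), still 0/0.
After 2 applications of L'Hôpital's rule the quotient is (-9*cos(3*u))/(14); substituting u = 0 gives -9/14.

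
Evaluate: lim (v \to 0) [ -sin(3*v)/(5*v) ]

-3/5

Substitution gives 0/0.
Write it as (3/(-5))·sin(3v)/(3v); since sin(u)/u → 1, the limit is -3/5.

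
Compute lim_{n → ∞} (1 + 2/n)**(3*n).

e^(6)

Let L be the limit and take ln: ln L = lim (3n)·ln(1 + 2/n) = lim (3n)·(2/n + O(1/n²)) = 6.
Hence L = e^(6).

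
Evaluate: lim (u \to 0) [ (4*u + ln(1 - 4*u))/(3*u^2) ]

Direct substitution gives 0/0.
Apply L'Hôpital: lim (4 - 4/(1 - 4*u))/(6*u), still 0/0.
After 2 applications of L'Hôpital's rule the quotient is (-16/(1 - 4*u)^2)/(6); substituting u = 0 gives -8/3.

-8/3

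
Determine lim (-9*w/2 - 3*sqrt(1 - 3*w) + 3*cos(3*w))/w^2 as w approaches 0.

-81/8

Substitution gives 0/0 (the numerator vanishes to order 2).
Expand each term to order w^2: the coefficient of w^2 in -3·√(1 - 3w) is 27/8 and in 3·cos(3w) is -27/2.
Lower-order terms cancel with the polynomial part, so the numerator is (-81/8)·w^2 + o(w^2), and the limit is (-81/8)/(1) = -81/8.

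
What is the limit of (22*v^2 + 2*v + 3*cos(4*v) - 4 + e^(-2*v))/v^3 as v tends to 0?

-4/3

Substitution gives 0/0; apply L'Hôpital's rule 3 times.
After differentiating numerator and denominator 3 times the quotient is (192*sin(4*v) - 8*e^(-2*v))/(6); at v = 0 this is -4/3.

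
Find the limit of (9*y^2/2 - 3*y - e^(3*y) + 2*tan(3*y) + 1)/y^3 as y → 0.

27/2

Substitution gives 0/0 (the numerator vanishes to order 3).
Expand each term to order y^3: the coefficient of y^3 in −e^(3y) is -9/2 and in 2·tan(3y) is 18.
Lower-order terms cancel with the polynomial part, so the numerator is (27/2)·y^3 + o(y^3), and the limit is (27/2)/(1) = 27/2.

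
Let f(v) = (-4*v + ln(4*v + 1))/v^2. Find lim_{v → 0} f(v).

-8

Direct substitution gives 0/0.
Apply L'Hôpital: lim (-4 + 4/(4*v + 1))/(2*v), still 0/0.
After 2 applications of L'Hôpital's rule the quotient is (-16/(4*v + 1)^2)/(2); substituting v = 0 gives -8.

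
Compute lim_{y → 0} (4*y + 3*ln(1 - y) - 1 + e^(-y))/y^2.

Substitution gives 0/0; apply L'Hôpital's rule 2 times.
After differentiating numerator and denominator 2 times the quotient is (e^(-y) - 3/(y - 1)^2)/(2); at y = 0 this is -1.

-1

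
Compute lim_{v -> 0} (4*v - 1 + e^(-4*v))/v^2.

8

Direct substitution gives 0/0.
Apply L'Hôpital: lim (4 - 4*e^(-4*v))/(2*v), still 0/0.
After 2 applications of L'Hôpital's rule the quotient is (16*e^(-4*v))/(2); substituting v = 0 gives 8.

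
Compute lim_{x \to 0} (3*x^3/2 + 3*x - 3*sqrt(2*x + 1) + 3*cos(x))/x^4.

2

Substitution gives 0/0 (the numerator vanishes to order 4).
Expand each term to order x^4: the coefficient of x^4 in 3·cos(x) is 1/8 and in -3·√(1 + 2x) is 15/8.
Lower-order terms cancel with the polynomial part, so the numerator is (2)·x^4 + o(x^4), and the limit is (2)/(1) = 2.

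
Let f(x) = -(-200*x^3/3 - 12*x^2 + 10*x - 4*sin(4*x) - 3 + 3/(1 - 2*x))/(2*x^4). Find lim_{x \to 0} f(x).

-24

Substitution gives 0/0 (the numerator vanishes to order 4).
Expand each term to order x^4: the coefficient of x^4 in 3·1/(1 - 2x) is 48 and in -4·sin(4x) is 0.
Lower-order terms cancel with the polynomial part, so the numerator is (48)·x^4 + o(x^4), and the limit is (48)/(-2) = -24.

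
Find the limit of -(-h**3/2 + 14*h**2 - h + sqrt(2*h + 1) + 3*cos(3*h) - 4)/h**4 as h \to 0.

Substitution gives 0/0; apply L'Hôpital's rule 4 times.
After differentiating numerator and denominator 4 times the quotient is (243*cos(3*h) - 15/(2*h + 1)^(7/2))/(-24); at h = 0 this is -19/2.

-19/2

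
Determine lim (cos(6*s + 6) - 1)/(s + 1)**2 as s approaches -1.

-18

Direct substitution gives 0/0.
Apply L'Hôpital: lim (-6*sin(6*s + 6))/(2*s + 2), still 0/0.
After 2 applications of L'Hôpital's rule the quotient is (-36*cos(6*s + 6))/(2); substituting s = -1 gives -18.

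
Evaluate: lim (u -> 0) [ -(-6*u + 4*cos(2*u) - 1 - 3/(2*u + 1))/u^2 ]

Substitution gives 0/0 (the numerator vanishes to order 2).
Expand each term to order u^2: the coefficient of u^2 in -3·1/(1 + 2u) is -12 and in 4·cos(2u) is -8.
Lower-order terms cancel with the polynomial part, so the numerator is (-20)·u^2 + o(u^2), and the limit is (-20)/(-1) = 20.

20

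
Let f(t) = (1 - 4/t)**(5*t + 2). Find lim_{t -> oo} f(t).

e^(-20)

The base → 1 and the exponent → ∞: a 1^∞ form.
Take logarithms: (5t + 2)·ln(1 - 4/t). Since ln(1+u) ~ u for small u, this behaves like (5t)·(-4/t) → -20.
So the limit is e^(-20).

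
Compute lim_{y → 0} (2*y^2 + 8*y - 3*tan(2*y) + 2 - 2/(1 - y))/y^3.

-10

Substitution gives 0/0; apply L'Hôpital's rule 3 times.
After differentiating numerator and denominator 3 times the quotient is (-96*tan(2*y)^2/cos(2*y)^2 - 48/cos(2*y)^4 - 12/(y - 1)^4)/(6); at y = 0 this is -10.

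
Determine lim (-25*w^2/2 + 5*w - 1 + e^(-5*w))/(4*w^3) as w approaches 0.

-125/24

Direct substitution gives 0/0.
Apply L'Hôpital: lim (-25*w + 5 - 5*e^(-5*w))/(12*w^2), still 0/0.
Apply L'Hôpital: lim (-25 + 25*e^(-5*w))/(24*w), still 0/0.
After 3 applications of L'Hôpital's rule the quotient is (-125*e^(-5*w))/(24); substituting w = 0 gives -125/24.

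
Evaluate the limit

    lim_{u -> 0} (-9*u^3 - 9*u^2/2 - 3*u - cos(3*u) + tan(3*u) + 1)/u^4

Substitution gives 0/0; apply L'Hôpital's rule 4 times.
After differentiating numerator and denominator 4 times the quotient is (-81*cos(3*u) + 1944*tan(3*u)^5 + 3240*tan(3*u)^3 + 1296*tan(3*u))/(24); at u = 0 this is -27/8.

-27/8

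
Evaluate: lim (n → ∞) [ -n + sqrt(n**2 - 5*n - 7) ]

An ∞ − ∞ form. Rationalising with the conjugate, the difference becomes (-5n - 7) / (√(n^2 - 5*n - 7) + n).
For large n the denominator behaves like 2·n, so the quotient tends to -5/2 = -5/2.

-5/2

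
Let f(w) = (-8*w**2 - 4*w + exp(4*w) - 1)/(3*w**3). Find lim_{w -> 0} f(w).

32/9

Direct substitution gives 0/0.
Apply L'Hôpital: lim (-16*w + 4*e^(4*w) - 4)/(9*w^2), still 0/0.
Apply L'Hôpital: lim (16*e^(4*w) - 16)/(18*w), still 0/0.
After 3 applications of L'Hôpital's rule the quotient is (64*e^(4*w))/(18); substituting w = 0 gives 32/9.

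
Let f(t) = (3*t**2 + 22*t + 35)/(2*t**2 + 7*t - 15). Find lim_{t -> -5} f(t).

8/13

Direct substitution gives 0/0, so factor. Both numerator and denominator have (t + 5) as a factor.
After cancelling, the expression reduces to (3*t + 7)/(2*t - 3).
Substituting t = -5 gives 8/13.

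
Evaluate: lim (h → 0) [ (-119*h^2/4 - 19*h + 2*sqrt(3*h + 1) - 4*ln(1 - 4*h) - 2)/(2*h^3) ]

2129/48

Substitution gives 0/0; apply L'Hôpital's rule 3 times.
After differentiating numerator and denominator 3 times the quotient is (-512/(4*h - 1)^3 + 81/(4*(3*h + 1)^(5/2)))/(12); at h = 0 this is 2129/48.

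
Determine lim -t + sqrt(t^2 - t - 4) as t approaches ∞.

-1/2

An ∞ − ∞ form. Rationalising with the conjugate, the difference becomes (-t - 4) / (√(t^2 - t - 4) + t).
For large t the denominator behaves like 2·t, so the quotient tends to -1/2 = -1/2.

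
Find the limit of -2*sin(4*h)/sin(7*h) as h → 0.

Substitution gives 0/0.
Divide numerator and denominator by h: sin(4h)/h → 4 and sin(7h)/h → 7, so the limit is -2·4/7 = -8/7.

-8/7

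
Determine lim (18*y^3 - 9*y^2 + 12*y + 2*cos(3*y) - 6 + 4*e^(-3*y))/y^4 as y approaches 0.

Substitution gives 0/0; apply L'Hôpital's rule 4 times.
After differentiating numerator and denominator 4 times the quotient is (162*cos(3*y) + 324*e^(-3*y))/(24); at y = 0 this is 81/4.

81/4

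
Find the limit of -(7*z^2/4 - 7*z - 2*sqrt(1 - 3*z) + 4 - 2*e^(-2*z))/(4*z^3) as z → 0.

Substitution gives 0/0 (the numerator vanishes to order 3).
Expand each term to order z^3: the coefficient of z^3 in -2·e^(-2z) is 8/3 and in -2·√(1 - 3z) is 27/8.
Lower-order terms cancel with the polynomial part, so the numerator is (145/24)·z^3 + o(z^3), and the limit is (145/24)/(-4) = -145/96.

-145/96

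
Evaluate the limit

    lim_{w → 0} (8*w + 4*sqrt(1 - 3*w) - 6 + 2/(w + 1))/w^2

-5/2

Substitution gives 0/0 (the numerator vanishes to order 2).
Expand each term to order w^2: the coefficient of w^2 in 2·1/(1 + w) is 2 and in 4·√(1 - 3w) is -9/2.
Lower-order terms cancel with the polynomial part, so the numerator is (-5/2)·w^2 + o(w^2), and the limit is (-5/2)/(1) = -5/2.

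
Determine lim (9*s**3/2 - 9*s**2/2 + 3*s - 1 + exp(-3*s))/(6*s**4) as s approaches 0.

Direct substitution gives 0/0.
Apply L'Hôpital: lim (27*s^2/2 - 9*s + 3 - 3*e^(-3*s))/(24*s^3), still 0/0.
Apply L'Hôpital: lim (27*s - 9 + 9*e^(-3*s))/(72*s^2), still 0/0.
Apply L'Hôpital: lim (27 - 27*e^(-3*s))/(144*s), still 0/0.
After 4 applications of L'Hôpital's rule the quotient is (81*e^(-3*s))/(144); substituting s = 0 gives 9/16.

9/16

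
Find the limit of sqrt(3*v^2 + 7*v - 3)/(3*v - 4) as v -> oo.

√(3)/3

For large |v|, √(3*v^2 + 7*v - 3) ≈ √3·|v| and the denominator ≈ 3v.
Since v → +∞, |v| = v, giving √3/(3) = √(3)/3.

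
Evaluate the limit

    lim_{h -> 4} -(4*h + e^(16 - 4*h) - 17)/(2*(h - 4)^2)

-4

Direct substitution gives 0/0.
Apply L'Hôpital: lim (4 - 4*e^(16 - 4*h))/(16 - 4*h), still 0/0.
After 2 applications of L'Hôpital's rule the quotient is (16*e^(16 - 4*h))/(-4); substituting h = 4 gives -4.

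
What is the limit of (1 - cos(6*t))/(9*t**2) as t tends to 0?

2

Substitution gives 0/0.
Use (1 − cos u)/u² → 1/2 with u = 6t: the limit is 6²/(2·9) = 2.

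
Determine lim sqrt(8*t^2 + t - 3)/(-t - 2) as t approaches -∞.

For large |t|, √(8*t^2 + t - 3) ≈ √8·|t| and the denominator ≈ -t.
Since t → −∞, |t| = −t, giving −√8/(-1) = 2*√(2).

2*√(2)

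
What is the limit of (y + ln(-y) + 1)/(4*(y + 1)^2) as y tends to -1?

Direct substitution gives 0/0.
Apply L'Hôpital: lim (1 + 1/y)/(8*y + 8), still 0/0.
After 2 applications of L'Hôpital's rule the quotient is (-1/y^2)/(8); substituting y = -1 gives -1/8.

-1/8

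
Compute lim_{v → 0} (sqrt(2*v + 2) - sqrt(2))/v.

√(2)/2

A 0/0 form; rationalise with √(2 + 2v) + √2. This collapses the numerator to 2v, leaving 2/(√(2 + 2v) + √2) → 2/(2√2) = √(2)/2.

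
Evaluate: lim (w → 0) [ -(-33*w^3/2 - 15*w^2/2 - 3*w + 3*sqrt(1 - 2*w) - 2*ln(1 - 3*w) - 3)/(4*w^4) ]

Substitution gives 0/0 (the numerator vanishes to order 4).
Expand each term to order w^4: the coefficient of w^4 in 3·√(1 - 2w) is -15/8 and in -2·ln(1 - 3w) is 81/2.
Lower-order terms cancel with the polynomial part, so the numerator is (309/8)·w^4 + o(w^4), and the limit is (309/8)/(-4) = -309/32.

-309/32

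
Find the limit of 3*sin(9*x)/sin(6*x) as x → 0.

Substitution gives 0/0.
Divide numerator and denominator by x: sin(9x)/x → 9 and sin(6x)/x → 6, so the limit is 3·9/6 = 9/2.

9/2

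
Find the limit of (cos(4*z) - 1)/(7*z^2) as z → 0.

Direct substitution gives 0/0.
Apply L'Hôpital: lim (-4*sin(4*z))/(14*z), still 0/0.
After 2 applications of L'Hôpital's rule the quotient is (-16*cos(4*z))/(14); substituting z = 0 gives -8/7.

-8/7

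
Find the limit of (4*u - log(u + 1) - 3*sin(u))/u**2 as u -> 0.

1/2

Substitution gives 0/0 (the numerator vanishes to order 2).
Expand each term to order u^2: the coefficient of u^2 in -3·sin(u) is 0 and in −ln(1 + u) is 1/2.
Lower-order terms cancel with the polynomial part, so the numerator is (1/2)·u^2 + o(u^2), and the limit is (1/2)/(1) = 1/2.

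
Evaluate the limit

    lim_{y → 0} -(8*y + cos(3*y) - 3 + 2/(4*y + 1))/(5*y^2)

-11/2

Substitution gives 0/0 (the numerator vanishes to order 2).
Expand each term to order y^2: the coefficient of y^2 in cos(3y) is -9/2 and in 2·1/(1 + 4y) is 32.
Lower-order terms cancel with the polynomial part, so the numerator is (55/2)·y^2 + o(y^2), and the limit is (55/2)/(-5) = -11/2.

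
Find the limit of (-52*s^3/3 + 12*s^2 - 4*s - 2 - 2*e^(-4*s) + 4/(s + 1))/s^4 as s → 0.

-52/3

Substitution gives 0/0 (the numerator vanishes to order 4).
Expand each term to order s^4: the coefficient of s^4 in -2·e^(-4s) is -64/3 and in 4·1/(1 + s) is 4.
Lower-order terms cancel with the polynomial part, so the numerator is (-52/3)·s^4 + o(s^4), and the limit is (-52/3)/(1) = -52/3.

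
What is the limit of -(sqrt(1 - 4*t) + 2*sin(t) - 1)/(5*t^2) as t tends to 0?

Substitution gives 0/0 (the numerator vanishes to order 2).
Expand each term to order t^2: the coefficient of t^2 in 2·sin(t) is 0 and in √(1 - 4t) is -2.
Lower-order terms cancel with the polynomial part, so the numerator is (-2)·t^2 + o(t^2), and the limit is (-2)/(-5) = 2/5.

2/5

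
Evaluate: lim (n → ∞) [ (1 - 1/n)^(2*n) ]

e^(-2)

Let L be the limit and take ln: ln L = lim (2n)·ln(1 - 1/n) = lim (2n)·(-1/n + O(1/n²)) = -2.
Hence L = e^(-2).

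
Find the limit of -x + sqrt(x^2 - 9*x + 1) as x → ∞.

An ∞ − ∞ form. Rationalising with the conjugate, the difference becomes (-9x + 1) / (√(x^2 - 9*x + 1) + x).
For large x the denominator behaves like 2·x, so the quotient tends to -9/2 = -9/2.

-9/2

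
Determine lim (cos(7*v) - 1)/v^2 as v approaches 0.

-49/2

Direct substitution gives 0/0.
Apply L'Hôpital: lim (-7*sin(7*v))/(2*v), still 0/0.
After 2 applications of L'Hôpital's rule the quotient is (-49*cos(7*v))/(2); substituting v = 0 gives -49/2.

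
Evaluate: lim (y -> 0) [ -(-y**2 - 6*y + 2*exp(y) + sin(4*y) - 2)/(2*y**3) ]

Substitution gives 0/0; apply L'Hôpital's rule 3 times.
After differentiating numerator and denominator 3 times the quotient is (2*e^(y) - 64*cos(4*y))/(-12); at y = 0 this is 31/6.

31/6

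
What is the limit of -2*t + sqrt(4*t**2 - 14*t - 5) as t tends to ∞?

This has the form ∞ − ∞. Multiply and divide by the conjugate √(4*t^2 - 14*t - 5) + 2t.
That gives (-14t - 5) / (√(4*t^2 - 14*t - 5) + 2t).
Divide numerator and denominator by t: the limit is -14/(2·2) = -7/2.

-7/2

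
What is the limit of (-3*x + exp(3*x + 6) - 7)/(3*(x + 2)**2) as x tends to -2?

Direct substitution gives 0/0.
Apply L'Hôpital: lim (3*e^(3*x + 6) - 3)/(6*x + 12), still 0/0.
After 2 applications of L'Hôpital's rule the quotient is (9*e^(3*x + 6))/(6); substituting x = -2 gives 3/2.

3/2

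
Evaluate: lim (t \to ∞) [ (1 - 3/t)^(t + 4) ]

e^(-3)

The base → 1 and the exponent → ∞: a 1^∞ form.
Take logarithms: (t + 4)·ln(1 - 3/t). Since ln(1+u) ~ u for small u, this behaves like (t)·(-3/t) → -3.
So the limit is e^(-3).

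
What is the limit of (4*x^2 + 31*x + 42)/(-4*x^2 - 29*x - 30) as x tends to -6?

Direct substitution gives 0/0, so factor. Both numerator and denominator have (x + 6) as a factor.
After cancelling, the expression reduces to (4*x + 7)/(-4*x - 5).
Substituting x = -6 gives -17/19.

-17/19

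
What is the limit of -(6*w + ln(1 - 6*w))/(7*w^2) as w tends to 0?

Direct substitution gives 0/0.
Apply L'Hôpital: lim (6 - 6/(1 - 6*w))/(-14*w), still 0/0.
After 2 applications of L'Hôpital's rule the quotient is (-36/(1 - 6*w)^2)/(-14); substituting w = 0 gives 18/7.

18/7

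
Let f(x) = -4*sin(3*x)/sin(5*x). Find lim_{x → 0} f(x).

Substitution gives 0/0.
Divide numerator and denominator by x: sin(3x)/x → 3 and sin(5x)/x → 5, so the limit is -4·3/5 = -12/5.

-12/5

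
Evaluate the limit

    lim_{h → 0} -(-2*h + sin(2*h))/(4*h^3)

1/3

Direct substitution gives 0/0.
Apply L'Hôpital: lim (2*cos(2*h) - 2)/(-12*h^2), still 0/0.
Apply L'Hôpital: lim (-4*sin(2*h))/(-24*h), still 0/0.
After 3 applications of L'Hôpital's rule the quotient is (-8*cos(2*h))/(-24); substituting h = 0 gives 1/3.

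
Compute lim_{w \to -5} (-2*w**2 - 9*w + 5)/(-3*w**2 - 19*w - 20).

Since w = -5 makes numerator and denominator zero, (w + 5) divides both.
Cancelling it gives (1 - 2*w)/(-3*w - 4); now plug in w = -5 to get 1.

1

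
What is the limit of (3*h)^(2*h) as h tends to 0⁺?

Base → 0⁺ and exponent → 0⁺: a 0^0 form.
Take logs: 2h·ln(3h). This is 0·(−∞); rewriting as ln(3h)/(1/(2h)) and applying L'Hôpital gives 0.
Hence the limit is e^0 = 1.

1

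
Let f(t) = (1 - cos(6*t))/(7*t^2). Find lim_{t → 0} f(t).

Substitution gives 0/0.
Use (1 − cos u)/u² → 1/2 with u = 6t: the limit is 6²/(2·7) = 18/7.

18/7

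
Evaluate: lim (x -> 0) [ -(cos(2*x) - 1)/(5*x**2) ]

2/5

Direct substitution gives 0/0.
Apply L'Hôpital: lim (-2*sin(2*x))/(-10*x), still 0/0.
After 2 applications of L'Hôpital's rule the quotient is (-4*cos(2*x))/(-10); substituting x = 0 gives 2/5.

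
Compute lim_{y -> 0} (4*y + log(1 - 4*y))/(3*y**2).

Direct substitution gives 0/0.
Apply L'Hôpital: lim (4 - 4/(1 - 4*y))/(6*y), still 0/0.
After 2 applications of L'Hôpital's rule the quotient is (-16/(1 - 4*y)^2)/(6); substituting y = 0 gives -8/3.

-8/3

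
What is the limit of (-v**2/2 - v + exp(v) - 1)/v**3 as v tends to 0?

1/6

Direct substitution gives 0/0.
Apply L'Hôpital: lim (-v + e^(v) - 1)/(3*v^2), still 0/0.
Apply L'Hôpital: lim (e^(v) - 1)/(6*v), still 0/0.
After 3 applications of L'Hôpital's rule the quotient is (e^(v))/(6); substituting v = 0 gives 1/6.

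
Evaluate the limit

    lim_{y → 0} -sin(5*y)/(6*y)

Substitution gives 0/0.
Write it as (5/(-6))·sin(5y)/(5y); since sin(u)/u → 1, the limit is -5/6.

-5/6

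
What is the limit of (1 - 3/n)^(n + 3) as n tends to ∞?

Let L be the limit and take ln: ln L = lim (n + 3)·ln(1 - 3/n) = lim (n + 3)·(-3/n + O(1/n²)) = -3.
Hence L = e^(-3).

e^(-3)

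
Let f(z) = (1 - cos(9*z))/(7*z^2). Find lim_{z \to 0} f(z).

81/14

Substitution gives 0/0.
Use (1 − cos u)/u² → 1/2 with u = 9z: the limit is 9²/(2·7) = 81/14.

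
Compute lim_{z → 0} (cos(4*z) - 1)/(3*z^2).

-8/3

Direct substitution gives 0/0.
Apply L'Hôpital: lim (-4*sin(4*z))/(6*z), still 0/0.
After 2 applications of L'Hôpital's rule the quotient is (-16*cos(4*z))/(6); substituting z = 0 gives -8/3.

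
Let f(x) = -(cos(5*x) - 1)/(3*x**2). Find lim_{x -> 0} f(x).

Direct substitution gives 0/0.
Apply L'Hôpital: lim (-5*sin(5*x))/(-6*x), still 0/0.
After 2 applications of L'Hôpital's rule the quotient is (-25*cos(5*x))/(-6); substituting x = 0 gives 25/6.

25/6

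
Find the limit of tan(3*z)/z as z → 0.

3

Substitution gives 0/0.
Since tan(u)/u → 1 as u → 0, tan(3z)/(3z) → 1 and the limit is 3.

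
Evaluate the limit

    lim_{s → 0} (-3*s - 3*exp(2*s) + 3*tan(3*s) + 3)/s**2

-6

Substitution gives 0/0; apply L'Hôpital's rule 2 times.
After differentiating numerator and denominator 2 times the quotient is (-12*e^(2*s) + 54*sin(3*s)/cos(3*s)^3)/(2); at s = 0 this is -6.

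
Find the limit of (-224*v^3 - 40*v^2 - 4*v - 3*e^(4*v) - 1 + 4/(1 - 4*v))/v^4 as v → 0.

992

Substitution gives 0/0 (the numerator vanishes to order 4).
Expand each term to order v^4: the coefficient of v^4 in -3·e^(4v) is -32 and in 4·1/(1 - 4v) is 1024.
Lower-order terms cancel with the polynomial part, so the numerator is (992)·v^4 + o(v^4), and the limit is (992)/(1) = 992.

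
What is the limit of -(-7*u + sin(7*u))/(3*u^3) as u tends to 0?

Direct substitution gives 0/0.
Apply L'Hôpital: lim (7*cos(7*u) - 7)/(-9*u^2), still 0/0.
Apply L'Hôpital: lim (-49*sin(7*u))/(-18*u), still 0/0.
After 3 applications of L'Hôpital's rule the quotient is (-343*cos(7*u))/(-18); substituting u = 0 gives 343/18.

343/18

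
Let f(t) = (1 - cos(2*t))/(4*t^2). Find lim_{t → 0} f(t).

1/2

Substitution gives 0/0.
Use (1 − cos u)/u² → 1/2 with u = 2t: the limit is 2²/(2·4) = 1/2.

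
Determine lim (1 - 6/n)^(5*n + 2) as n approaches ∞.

Let L be the limit and take ln: ln L = lim (5n + 2)·ln(1 - 6/n) = lim (5n + 2)·(-6/n + O(1/n²)) = -30.
Hence L = e^(-30).

e^(-30)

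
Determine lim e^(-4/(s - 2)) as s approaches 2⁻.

As s → 2⁻, -4/(s - 2) → +∞, so e^(-4/(s - 2)) → ∞.

∞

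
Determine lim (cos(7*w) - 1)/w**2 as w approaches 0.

-49/2

Direct substitution gives 0/0.
Apply L'Hôpital: lim (-7*sin(7*w))/(2*w), still 0/0.
After 2 applications of L'Hôpital's rule the quotient is (-49*cos(7*w))/(2); substituting w = 0 gives -49/2.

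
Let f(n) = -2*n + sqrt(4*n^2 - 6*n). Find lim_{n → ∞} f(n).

-3/2

An ∞ − ∞ form. Rationalising with the conjugate, the difference becomes (-6n) / (√(4*n^2 - 6*n) + 2n).
For large n the denominator behaves like 2·2n, so the quotient tends to -6/4 = -3/2.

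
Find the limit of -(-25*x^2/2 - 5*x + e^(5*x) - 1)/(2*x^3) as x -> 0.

-125/12

Direct substitution gives 0/0.
Apply L'Hôpital: lim (-25*x + 5*e^(5*x) - 5)/(-6*x^2), still 0/0.
Apply L'Hôpital: lim (25*e^(5*x) - 25)/(-12*x), still 0/0.
After 3 applications of L'Hôpital's rule the quotient is (125*e^(5*x))/(-12); substituting x = 0 gives -125/12.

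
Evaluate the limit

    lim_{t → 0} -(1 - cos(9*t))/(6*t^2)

-27/4

Substitution gives 0/0.
Use (1 − cos u)/u² → 1/2 with u = 9t: the limit is 9²/(2·(-6)) = -27/4.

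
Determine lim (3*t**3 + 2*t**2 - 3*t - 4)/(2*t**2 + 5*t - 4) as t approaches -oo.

The numerator has higher degree (3 > 2); the quotient behaves like (3/(2))·t^1 for large |t|.
As t → −∞ this diverges to -∞.

-∞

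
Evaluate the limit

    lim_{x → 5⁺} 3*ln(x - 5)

-∞

As x → 5⁺, x - 5 → 0⁺ and ln(x - 5) → −∞.
Multiplying by 3 gives -∞.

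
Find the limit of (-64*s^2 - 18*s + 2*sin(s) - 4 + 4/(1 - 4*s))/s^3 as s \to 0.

Substitution gives 0/0; apply L'Hôpital's rule 3 times.
After differentiating numerator and denominator 3 times the quotient is (-2*cos(s) + 1536/(4*s - 1)^4)/(6); at s = 0 this is 767/3.

767/3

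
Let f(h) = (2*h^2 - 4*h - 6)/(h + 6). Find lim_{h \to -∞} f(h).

-∞

The numerator has higher degree (2 > 1); the quotient behaves like (2/(1))·h^1 for large |h|.
As h → −∞ this diverges to -∞.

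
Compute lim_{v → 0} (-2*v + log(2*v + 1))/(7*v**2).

-2/7

Direct substitution gives 0/0.
Apply L'Hôpital: lim (-2 + 2/(2*v + 1))/(14*v), still 0/0.
After 2 applications of L'Hôpital's rule the quotient is (-4/(2*v + 1)^2)/(14); substituting v = 0 gives -2/7.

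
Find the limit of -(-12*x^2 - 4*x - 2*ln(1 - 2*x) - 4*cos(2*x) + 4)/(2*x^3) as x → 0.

-8/3

Substitution gives 0/0; apply L'Hôpital's rule 3 times.
After differentiating numerator and denominator 3 times the quotient is (-32*sin(2*x) - 32/(2*x - 1)^3)/(-12); at x = 0 this is -8/3.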